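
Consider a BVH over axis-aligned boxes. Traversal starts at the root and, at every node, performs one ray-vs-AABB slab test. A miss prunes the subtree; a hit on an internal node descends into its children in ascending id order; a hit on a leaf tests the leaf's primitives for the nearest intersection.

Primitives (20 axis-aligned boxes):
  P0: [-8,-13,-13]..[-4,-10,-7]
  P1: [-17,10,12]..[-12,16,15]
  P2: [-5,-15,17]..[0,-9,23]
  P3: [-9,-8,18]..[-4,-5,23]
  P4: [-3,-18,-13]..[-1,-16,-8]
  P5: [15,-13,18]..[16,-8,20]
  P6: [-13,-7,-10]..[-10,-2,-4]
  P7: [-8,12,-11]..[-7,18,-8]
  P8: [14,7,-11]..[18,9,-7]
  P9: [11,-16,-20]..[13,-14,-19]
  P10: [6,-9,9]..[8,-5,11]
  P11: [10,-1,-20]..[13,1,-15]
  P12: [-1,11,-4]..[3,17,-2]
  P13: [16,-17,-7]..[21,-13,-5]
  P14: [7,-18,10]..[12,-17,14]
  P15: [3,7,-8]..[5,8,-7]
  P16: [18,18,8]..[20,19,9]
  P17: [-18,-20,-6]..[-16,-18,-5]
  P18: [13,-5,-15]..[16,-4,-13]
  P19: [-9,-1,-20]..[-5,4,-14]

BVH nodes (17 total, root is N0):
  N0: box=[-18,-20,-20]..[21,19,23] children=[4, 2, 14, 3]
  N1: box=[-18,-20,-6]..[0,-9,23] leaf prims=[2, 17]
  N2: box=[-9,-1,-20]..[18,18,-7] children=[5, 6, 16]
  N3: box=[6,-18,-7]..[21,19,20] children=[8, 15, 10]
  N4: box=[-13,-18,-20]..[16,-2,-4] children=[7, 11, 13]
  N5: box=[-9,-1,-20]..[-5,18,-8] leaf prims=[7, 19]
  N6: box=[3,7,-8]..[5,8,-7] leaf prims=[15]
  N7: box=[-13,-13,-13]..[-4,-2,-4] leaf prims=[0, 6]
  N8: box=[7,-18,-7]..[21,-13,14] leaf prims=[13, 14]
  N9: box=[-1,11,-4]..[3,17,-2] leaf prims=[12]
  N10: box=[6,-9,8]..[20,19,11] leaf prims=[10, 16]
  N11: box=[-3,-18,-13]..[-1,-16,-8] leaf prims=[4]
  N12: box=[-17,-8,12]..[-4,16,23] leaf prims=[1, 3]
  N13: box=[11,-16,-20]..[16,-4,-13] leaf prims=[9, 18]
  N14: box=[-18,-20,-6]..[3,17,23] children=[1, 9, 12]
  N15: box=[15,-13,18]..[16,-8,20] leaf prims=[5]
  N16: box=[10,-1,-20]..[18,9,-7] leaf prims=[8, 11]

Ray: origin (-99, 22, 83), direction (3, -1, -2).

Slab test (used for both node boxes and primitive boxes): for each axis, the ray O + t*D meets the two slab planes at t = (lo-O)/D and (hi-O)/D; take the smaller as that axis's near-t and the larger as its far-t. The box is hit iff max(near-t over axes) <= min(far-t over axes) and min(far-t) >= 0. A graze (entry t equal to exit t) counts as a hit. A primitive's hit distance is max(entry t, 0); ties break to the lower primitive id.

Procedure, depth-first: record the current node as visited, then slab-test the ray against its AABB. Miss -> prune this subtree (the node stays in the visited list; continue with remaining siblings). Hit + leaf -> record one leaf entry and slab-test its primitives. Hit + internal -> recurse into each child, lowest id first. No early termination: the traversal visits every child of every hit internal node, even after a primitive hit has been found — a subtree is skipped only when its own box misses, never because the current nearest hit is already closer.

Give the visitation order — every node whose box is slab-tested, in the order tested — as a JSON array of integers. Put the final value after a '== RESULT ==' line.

Walk:
N0 x:[27,40] y:[3,42] z:[30,103/2] -> hit [30,40], descend [2, 3, 4, 14]
  N2 x:[30,39] y:[4,23] z:[45,103/2] -> miss, prune
  N3 x:[35,40] y:[3,40] z:[63/2,45] -> hit [35,40], descend [8, 10, 15]
    N8 x:[106/3,40] y:[35,40] z:[69/2,45] -> hit [106/3,40] leaf, test {P13(miss), P14(miss)}
    N10 x:[35,119/3] y:[3,31] z:[36,75/2] -> miss, prune
    N15 x:[38,115/3] y:[30,35] z:[63/2,65/2] -> miss, prune
  N4 x:[86/3,115/3] y:[24,40] z:[87/2,103/2] -> miss, prune
  N14 x:[27,34] y:[5,42] z:[30,89/2] -> hit [30,34], descend [1, 9, 12]
    N1 x:[27,33] y:[31,42] z:[30,89/2] -> hit [31,33] leaf, test {P2@t=94/3, P17(miss)}
    N9 x:[98/3,34] y:[5,11] z:[85/2,87/2] -> miss, prune
    N12 x:[82/3,95/3] y:[6,30] z:[30,71/2] -> hit [30,30] leaf, test {P1(miss), P3@t=30}

Visited [0, 2, 3, 8, 10, 15, 4, 14, 1, 9, 12]. Tests: 11 box, 3 leaf. Nearest: P3.

== RESULT ==
[0, 2, 3, 8, 10, 15, 4, 14, 1, 9, 12]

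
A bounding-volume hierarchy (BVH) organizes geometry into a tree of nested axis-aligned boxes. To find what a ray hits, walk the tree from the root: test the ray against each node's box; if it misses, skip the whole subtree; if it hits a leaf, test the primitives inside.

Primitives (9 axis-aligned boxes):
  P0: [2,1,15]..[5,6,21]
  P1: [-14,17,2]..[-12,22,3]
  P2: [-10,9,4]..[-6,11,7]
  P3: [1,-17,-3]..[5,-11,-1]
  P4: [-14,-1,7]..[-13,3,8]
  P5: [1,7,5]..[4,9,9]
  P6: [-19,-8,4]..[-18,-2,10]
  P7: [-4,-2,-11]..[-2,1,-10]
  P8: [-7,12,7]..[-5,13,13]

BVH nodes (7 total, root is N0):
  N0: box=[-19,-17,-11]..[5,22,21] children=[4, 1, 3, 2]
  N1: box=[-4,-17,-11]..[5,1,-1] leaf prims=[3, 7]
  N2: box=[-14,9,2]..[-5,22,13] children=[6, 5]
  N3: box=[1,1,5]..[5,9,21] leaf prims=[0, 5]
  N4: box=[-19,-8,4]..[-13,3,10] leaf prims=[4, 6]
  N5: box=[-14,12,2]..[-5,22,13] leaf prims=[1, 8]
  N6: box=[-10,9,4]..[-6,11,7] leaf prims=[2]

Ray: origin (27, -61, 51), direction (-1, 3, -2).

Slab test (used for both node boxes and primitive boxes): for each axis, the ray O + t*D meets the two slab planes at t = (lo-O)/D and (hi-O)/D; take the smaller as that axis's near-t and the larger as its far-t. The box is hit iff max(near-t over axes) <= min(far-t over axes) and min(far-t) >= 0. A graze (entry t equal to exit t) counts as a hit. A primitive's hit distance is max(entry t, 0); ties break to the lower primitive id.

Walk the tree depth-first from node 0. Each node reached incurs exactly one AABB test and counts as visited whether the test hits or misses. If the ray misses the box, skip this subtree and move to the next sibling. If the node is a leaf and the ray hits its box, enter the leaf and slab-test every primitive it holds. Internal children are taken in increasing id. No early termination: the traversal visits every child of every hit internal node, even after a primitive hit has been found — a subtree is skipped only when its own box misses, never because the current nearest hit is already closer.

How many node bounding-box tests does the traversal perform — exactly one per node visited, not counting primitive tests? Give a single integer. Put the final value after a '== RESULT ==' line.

Walk:
N0 x:[22,46] y:[44/3,83/3] z:[15,31] -> hit [22,83/3], descend [1, 2, 3, 4]
  N1 x:[22,31] y:[44/3,62/3] z:[26,31] -> miss, prune
  N2 x:[32,41] y:[70/3,83/3] z:[19,49/2] -> miss, prune
  N3 x:[22,26] y:[62/3,70/3] z:[15,23] -> hit [22,23] leaf, test {P0(miss), P5@t=23}
  N4 x:[40,46] y:[53/3,64/3] z:[41/2,47/2] -> miss, prune

order=[0, 1, 2, 3, 4]  |boxes|=5  |leaves|=1  hit=P5

== RESULT ==
5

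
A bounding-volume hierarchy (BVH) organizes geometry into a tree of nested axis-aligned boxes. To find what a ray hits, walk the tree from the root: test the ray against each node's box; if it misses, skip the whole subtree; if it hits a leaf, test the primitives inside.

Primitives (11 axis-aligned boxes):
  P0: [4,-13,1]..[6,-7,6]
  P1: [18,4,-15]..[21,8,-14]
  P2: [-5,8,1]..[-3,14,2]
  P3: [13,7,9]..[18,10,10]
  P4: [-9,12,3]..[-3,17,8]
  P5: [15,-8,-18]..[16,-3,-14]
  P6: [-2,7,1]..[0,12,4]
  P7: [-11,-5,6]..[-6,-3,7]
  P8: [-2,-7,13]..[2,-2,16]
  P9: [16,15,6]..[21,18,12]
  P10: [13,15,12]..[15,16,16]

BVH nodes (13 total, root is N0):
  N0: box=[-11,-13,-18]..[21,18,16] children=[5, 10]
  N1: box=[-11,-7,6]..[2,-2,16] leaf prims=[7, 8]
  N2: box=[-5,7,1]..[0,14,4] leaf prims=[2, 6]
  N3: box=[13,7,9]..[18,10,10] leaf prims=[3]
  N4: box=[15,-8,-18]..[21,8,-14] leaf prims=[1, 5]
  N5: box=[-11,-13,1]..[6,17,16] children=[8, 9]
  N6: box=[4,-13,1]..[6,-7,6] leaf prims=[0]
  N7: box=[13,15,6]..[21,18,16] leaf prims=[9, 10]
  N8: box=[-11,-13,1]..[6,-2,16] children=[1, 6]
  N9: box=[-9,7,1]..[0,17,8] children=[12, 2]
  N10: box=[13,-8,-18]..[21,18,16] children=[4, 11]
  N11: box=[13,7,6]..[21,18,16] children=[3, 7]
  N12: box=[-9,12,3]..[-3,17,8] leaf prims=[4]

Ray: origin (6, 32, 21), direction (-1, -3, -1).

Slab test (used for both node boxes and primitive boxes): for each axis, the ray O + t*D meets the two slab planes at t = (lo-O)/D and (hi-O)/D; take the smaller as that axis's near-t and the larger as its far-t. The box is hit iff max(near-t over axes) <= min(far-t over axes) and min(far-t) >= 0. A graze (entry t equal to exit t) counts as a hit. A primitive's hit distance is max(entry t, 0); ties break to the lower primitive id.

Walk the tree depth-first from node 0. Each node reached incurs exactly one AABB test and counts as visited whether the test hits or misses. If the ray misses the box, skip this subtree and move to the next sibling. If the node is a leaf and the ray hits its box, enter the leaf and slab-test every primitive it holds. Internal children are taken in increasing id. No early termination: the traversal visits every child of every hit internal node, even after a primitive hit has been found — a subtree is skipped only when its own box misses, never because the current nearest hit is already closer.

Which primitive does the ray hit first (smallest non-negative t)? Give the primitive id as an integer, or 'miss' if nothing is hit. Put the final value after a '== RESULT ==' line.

Walk:
N0 x:[-15,17] y:[14/3,15] z:[5,39] -> hit [5,15], descend [5, 10]
  N5 x:[0,17] y:[5,15] z:[5,20] -> hit [5,15], descend [8, 9]
    N8 x:[0,17] y:[34/3,15] z:[5,20] -> hit [34/3,15], descend [1, 6]
      N1 x:[4,17] y:[34/3,13] z:[5,15] -> hit [34/3,13] leaf, test {P7(miss), P8(miss)}
      N6 x:[0,2] y:[13,15] z:[15,20] -> miss, prune
    N9 x:[6,15] y:[5,25/3] z:[13,20] -> miss, prune
  N10 x:[-15,-7] y:[14/3,40/3] z:[5,39] -> miss, prune

Visited [0, 5, 8, 1, 6, 9, 10]. Tests: 7 box, 1 leaf. Nearest: miss.

== RESULT ==
miss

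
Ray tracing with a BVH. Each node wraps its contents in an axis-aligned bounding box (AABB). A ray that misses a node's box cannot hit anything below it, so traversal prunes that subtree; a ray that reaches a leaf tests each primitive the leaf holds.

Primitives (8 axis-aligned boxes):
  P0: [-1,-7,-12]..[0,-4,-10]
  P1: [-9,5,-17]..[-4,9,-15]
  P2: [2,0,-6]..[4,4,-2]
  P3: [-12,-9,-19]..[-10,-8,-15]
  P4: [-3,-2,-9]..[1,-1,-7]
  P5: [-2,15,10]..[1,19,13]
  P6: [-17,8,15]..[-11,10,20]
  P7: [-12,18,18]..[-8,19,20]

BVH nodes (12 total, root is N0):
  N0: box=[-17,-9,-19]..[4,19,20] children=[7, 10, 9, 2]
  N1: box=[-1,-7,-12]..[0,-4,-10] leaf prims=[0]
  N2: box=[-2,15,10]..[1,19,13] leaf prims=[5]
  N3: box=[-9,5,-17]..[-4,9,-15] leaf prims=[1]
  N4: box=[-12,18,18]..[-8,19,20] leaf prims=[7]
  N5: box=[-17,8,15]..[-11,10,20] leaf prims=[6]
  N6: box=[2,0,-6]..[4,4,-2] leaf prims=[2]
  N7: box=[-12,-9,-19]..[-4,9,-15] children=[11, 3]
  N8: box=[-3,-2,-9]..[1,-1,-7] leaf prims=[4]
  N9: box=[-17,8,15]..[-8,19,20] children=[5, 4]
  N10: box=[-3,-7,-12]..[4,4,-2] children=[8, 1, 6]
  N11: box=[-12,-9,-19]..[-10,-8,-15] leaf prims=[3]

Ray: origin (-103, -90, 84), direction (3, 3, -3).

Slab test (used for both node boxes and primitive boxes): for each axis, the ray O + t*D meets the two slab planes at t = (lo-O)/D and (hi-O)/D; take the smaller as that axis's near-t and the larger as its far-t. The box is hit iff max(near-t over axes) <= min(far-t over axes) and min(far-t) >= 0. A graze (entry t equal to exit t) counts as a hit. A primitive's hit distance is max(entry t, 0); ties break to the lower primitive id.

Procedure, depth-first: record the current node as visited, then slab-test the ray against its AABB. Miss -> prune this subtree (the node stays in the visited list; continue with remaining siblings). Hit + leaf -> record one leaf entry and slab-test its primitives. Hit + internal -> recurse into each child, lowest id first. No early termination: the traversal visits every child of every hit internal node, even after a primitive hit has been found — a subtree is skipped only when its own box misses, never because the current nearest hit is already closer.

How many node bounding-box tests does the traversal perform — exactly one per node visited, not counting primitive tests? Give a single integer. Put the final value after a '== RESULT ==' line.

Walk:
N0 x:[86/3,107/3] y:[27,109/3] z:[64/3,103/3] -> hit [86/3,103/3], descend [2, 7, 9, 10]
  N2 x:[101/3,104/3] y:[35,109/3] z:[71/3,74/3] -> miss, prune
  N7 x:[91/3,33] y:[27,33] z:[33,103/3] -> hit [33,33], descend [3, 11]
    N3 x:[94/3,33] y:[95/3,33] z:[33,101/3] -> hit [33,33] leaf, test {P1@t=33}
    N11 x:[91/3,31] y:[27,82/3] z:[33,103/3] -> miss, prune
  N9 x:[86/3,95/3] y:[98/3,109/3] z:[64/3,23] -> miss, prune
  N10 x:[100/3,107/3] y:[83/3,94/3] z:[86/3,32] -> miss, prune

Visited [0, 2, 7, 3, 11, 9, 10]. Tests: 7 box, 1 leaf. Nearest: P1.

== RESULT ==
7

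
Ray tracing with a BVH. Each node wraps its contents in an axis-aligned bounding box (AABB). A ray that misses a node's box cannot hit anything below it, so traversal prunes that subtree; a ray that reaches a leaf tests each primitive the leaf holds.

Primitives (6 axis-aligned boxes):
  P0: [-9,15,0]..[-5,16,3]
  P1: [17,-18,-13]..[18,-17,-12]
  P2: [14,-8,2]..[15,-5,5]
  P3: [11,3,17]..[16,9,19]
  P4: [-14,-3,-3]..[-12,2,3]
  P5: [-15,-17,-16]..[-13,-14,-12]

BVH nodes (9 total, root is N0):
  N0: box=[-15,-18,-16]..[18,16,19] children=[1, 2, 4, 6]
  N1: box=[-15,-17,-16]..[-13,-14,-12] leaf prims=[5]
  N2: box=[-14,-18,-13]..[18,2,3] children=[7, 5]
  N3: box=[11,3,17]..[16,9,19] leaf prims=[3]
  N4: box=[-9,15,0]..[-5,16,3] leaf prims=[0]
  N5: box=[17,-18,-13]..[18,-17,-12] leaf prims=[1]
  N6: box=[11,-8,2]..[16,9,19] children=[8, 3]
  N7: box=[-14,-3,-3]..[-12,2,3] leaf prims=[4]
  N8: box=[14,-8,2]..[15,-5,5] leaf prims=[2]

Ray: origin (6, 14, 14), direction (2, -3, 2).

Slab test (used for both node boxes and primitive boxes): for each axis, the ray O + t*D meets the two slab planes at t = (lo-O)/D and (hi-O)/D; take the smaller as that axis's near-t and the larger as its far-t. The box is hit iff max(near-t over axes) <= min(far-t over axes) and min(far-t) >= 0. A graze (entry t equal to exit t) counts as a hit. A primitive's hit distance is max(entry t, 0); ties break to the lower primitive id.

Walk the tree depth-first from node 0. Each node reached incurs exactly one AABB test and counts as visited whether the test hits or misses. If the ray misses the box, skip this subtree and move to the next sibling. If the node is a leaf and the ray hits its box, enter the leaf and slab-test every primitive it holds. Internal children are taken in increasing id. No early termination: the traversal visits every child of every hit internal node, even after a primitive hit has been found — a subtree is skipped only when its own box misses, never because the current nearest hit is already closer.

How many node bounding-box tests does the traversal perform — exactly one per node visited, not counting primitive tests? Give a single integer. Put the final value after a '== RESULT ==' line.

Walk:
N0 x:[-21/2,6] y:[-2/3,32/3] z:[-15,5/2] -> hit [-2/3,5/2], descend [1, 2, 4, 6]
  N1 x:[-21/2,-19/2] y:[28/3,31/3] z:[-15,-13] -> miss, prune
  N2 x:[-10,6] y:[4,32/3] z:[-27/2,-11/2] -> miss, prune
  N4 x:[-15/2,-11/2] y:[-2/3,-1/3] z:[-7,-11/2] -> miss, prune
  N6 x:[5/2,5] y:[5/3,22/3] z:[-6,5/2] -> hit [5/2,5/2], descend [3, 8]
    N3 x:[5/2,5] y:[5/3,11/3] z:[3/2,5/2] -> hit [5/2,5/2] leaf, test {P3@t=5/2}
    N8 x:[4,9/2] y:[19/3,22/3] z:[-6,-9/2] -> miss, prune

Summary -> nodes [0, 1, 2, 4, 6, 3, 8]; box-tests=7; leaf-entries=1; first=P3

== RESULT ==
7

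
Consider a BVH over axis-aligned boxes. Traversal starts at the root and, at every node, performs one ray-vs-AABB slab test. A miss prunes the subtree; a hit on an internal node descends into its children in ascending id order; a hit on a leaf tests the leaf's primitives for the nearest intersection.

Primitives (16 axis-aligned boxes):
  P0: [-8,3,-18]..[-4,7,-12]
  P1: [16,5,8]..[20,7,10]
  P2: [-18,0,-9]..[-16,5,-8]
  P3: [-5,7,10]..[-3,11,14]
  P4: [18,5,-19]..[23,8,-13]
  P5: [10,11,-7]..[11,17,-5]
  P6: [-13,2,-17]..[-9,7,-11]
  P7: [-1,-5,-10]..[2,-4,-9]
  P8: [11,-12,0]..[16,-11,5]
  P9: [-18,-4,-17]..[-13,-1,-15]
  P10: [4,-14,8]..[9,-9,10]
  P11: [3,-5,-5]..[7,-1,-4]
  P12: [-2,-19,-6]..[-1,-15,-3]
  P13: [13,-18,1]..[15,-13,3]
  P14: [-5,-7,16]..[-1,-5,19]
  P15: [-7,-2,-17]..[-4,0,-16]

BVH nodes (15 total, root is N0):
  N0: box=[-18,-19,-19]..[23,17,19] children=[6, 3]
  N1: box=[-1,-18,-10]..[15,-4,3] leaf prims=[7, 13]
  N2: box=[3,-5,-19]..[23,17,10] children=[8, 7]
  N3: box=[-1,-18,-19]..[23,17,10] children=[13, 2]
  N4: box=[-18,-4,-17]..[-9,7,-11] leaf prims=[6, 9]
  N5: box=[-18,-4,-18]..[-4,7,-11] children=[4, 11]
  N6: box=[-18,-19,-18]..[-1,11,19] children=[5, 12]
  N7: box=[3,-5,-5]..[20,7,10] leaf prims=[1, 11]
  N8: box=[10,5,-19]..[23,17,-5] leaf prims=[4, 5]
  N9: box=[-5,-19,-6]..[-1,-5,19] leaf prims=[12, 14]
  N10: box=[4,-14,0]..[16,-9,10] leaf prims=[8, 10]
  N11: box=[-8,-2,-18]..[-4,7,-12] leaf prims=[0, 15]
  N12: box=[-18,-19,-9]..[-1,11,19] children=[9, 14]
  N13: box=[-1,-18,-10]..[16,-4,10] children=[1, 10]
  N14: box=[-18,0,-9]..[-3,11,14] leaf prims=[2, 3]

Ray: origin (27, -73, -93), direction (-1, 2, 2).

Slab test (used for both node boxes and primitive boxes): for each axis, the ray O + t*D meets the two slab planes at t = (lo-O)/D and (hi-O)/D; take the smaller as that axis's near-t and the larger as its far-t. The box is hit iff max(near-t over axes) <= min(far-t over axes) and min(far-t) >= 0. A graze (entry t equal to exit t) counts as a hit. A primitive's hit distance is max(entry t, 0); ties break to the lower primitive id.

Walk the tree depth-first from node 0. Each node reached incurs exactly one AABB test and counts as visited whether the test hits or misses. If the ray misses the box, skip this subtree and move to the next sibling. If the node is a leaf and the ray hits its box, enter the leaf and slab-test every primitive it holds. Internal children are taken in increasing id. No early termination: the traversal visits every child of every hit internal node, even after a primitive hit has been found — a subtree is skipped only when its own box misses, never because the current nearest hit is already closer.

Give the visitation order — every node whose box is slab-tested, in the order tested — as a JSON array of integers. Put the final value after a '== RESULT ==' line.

Walk:
N0 x:[4,45] y:[27,45] z:[37,56] -> hit [37,45], descend [3, 6]
  N3 x:[4,28] y:[55/2,45] z:[37,103/2] -> miss, prune
  N6 x:[28,45] y:[27,42] z:[75/2,56] -> hit [75/2,42], descend [5, 12]
    N5 x:[31,45] y:[69/2,40] z:[75/2,41] -> hit [75/2,40], descend [4, 11]
      N4 x:[36,45] y:[69/2,40] z:[38,41] -> hit [38,40] leaf, test {P6@t=38, P9(miss)}
      N11 x:[31,35] y:[71/2,40] z:[75/2,81/2] -> miss, prune
    N12 x:[28,45] y:[27,42] z:[42,56] -> hit [42,42], descend [9, 14]
      N9 x:[28,32] y:[27,34] z:[87/2,56] -> miss, prune
      N14 x:[30,45] y:[73/2,42] z:[42,107/2] -> hit [42,42] leaf, test {P2(miss), P3(miss)}

Summary -> nodes [0, 3, 6, 5, 4, 11, 12, 9, 14]; box-tests=9; leaf-entries=2; first=P6

== RESULT ==
[0, 3, 6, 5, 4, 11, 12, 9, 14]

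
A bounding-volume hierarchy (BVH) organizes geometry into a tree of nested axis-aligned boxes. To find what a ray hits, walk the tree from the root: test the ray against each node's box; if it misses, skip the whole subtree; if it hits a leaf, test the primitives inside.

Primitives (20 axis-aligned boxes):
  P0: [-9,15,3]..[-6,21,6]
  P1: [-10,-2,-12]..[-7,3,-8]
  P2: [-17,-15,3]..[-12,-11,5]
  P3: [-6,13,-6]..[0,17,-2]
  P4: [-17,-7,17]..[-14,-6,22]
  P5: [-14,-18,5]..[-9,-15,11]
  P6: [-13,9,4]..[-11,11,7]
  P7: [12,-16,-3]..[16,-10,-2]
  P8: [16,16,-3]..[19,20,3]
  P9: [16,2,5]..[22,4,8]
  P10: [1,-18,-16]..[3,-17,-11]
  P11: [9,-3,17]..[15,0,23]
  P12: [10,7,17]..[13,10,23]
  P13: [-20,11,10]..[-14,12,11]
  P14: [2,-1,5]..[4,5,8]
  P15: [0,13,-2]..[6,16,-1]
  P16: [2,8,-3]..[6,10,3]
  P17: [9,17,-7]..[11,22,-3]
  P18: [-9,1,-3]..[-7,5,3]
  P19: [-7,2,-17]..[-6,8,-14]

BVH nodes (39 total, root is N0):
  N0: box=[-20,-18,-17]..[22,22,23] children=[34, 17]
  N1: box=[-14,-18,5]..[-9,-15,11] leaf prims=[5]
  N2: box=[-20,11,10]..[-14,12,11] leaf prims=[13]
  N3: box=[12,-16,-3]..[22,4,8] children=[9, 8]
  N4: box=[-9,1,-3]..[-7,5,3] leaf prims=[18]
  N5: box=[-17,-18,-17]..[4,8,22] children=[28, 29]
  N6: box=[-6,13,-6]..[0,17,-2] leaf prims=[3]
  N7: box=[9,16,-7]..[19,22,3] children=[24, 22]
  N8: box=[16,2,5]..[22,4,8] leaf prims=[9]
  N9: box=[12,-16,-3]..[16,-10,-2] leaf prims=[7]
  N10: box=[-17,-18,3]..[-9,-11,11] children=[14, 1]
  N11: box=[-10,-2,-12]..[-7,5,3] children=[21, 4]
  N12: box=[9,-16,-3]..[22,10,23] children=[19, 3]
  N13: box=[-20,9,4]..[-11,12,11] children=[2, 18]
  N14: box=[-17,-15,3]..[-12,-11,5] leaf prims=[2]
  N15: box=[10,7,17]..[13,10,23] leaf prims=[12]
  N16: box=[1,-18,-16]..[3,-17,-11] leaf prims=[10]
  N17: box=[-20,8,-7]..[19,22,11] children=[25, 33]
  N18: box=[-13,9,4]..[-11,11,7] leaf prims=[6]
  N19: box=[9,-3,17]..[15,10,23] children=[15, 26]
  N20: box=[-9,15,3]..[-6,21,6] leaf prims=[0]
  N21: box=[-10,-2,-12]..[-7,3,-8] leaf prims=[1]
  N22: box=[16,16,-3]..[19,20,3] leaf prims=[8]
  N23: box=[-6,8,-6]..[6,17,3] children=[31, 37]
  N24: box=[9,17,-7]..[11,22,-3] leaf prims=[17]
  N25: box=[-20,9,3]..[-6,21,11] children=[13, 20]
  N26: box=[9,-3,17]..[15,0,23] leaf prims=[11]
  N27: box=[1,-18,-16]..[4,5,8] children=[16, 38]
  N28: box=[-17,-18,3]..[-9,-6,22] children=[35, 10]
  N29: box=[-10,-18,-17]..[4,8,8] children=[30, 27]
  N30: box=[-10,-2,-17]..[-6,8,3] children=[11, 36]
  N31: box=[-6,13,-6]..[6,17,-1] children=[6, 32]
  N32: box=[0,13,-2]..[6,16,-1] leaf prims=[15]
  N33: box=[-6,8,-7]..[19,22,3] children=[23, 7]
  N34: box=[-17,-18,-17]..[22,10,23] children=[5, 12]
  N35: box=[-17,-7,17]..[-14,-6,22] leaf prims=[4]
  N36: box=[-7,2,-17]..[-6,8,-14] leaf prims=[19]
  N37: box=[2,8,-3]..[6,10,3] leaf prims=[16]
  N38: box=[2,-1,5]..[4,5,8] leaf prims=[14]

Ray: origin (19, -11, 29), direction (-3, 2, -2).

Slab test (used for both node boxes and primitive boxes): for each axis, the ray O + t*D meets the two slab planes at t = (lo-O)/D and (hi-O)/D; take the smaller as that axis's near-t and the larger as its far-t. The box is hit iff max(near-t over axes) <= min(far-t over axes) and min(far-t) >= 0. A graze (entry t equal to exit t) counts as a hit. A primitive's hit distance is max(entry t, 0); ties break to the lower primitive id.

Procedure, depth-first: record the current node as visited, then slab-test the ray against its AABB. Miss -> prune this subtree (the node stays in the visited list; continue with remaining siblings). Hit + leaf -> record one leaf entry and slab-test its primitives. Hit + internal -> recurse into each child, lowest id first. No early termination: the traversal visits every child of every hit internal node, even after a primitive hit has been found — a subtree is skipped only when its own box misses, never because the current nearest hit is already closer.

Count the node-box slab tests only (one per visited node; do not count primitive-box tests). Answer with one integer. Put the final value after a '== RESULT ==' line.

Trace the traversal:
N0 x:[-1,13] y:[-7/2,33/2] z:[3,23] -> hit [3,13], descend [17, 34]
  N17 x:[0,13] y:[19/2,33/2] z:[9,18] -> hit [19/2,13], descend [25, 33]
    N25 x:[25/3,13] y:[10,16] z:[9,13] -> hit [10,13], descend [13, 20]
      N13 x:[10,13] y:[10,23/2] z:[9,25/2] -> hit [10,23/2], descend [2, 18]
        N2 x:[11,13] y:[11,23/2] z:[9,19/2] -> miss, prune
        N18 x:[10,32/3] y:[10,11] z:[11,25/2] -> miss, prune
      N20 x:[25/3,28/3] y:[13,16] z:[23/2,13] -> miss, prune
    N33 x:[0,25/3] y:[19/2,33/2] z:[13,18] -> miss, prune
  N34 x:[-1,12] y:[-7/2,21/2] z:[3,23] -> hit [3,21/2], descend [5, 12]
    N5 x:[5,12] y:[-7/2,19/2] z:[7/2,23] -> hit [5,19/2], descend [28, 29]
      N28 x:[28/3,12] y:[-7/2,5/2] z:[7/2,13] -> miss, prune
      N29 x:[5,29/3] y:[-7/2,19/2] z:[21/2,23] -> miss, prune
    N12 x:[-1,10/3] y:[-5/2,21/2] z:[3,16] -> hit [3,10/3], descend [3, 19]
      N3 x:[-1,7/3] y:[-5/2,15/2] z:[21/2,16] -> miss, prune
      N19 x:[4/3,10/3] y:[4,21/2] z:[3,6] -> miss, prune

15 AABB tests over nodes [0, 17, 25, 13, 2, 18, 20, 33, 34, 5, 28, 29, 12, 3, 19]; 0 leaves entered; closest miss.

== RESULT ==
15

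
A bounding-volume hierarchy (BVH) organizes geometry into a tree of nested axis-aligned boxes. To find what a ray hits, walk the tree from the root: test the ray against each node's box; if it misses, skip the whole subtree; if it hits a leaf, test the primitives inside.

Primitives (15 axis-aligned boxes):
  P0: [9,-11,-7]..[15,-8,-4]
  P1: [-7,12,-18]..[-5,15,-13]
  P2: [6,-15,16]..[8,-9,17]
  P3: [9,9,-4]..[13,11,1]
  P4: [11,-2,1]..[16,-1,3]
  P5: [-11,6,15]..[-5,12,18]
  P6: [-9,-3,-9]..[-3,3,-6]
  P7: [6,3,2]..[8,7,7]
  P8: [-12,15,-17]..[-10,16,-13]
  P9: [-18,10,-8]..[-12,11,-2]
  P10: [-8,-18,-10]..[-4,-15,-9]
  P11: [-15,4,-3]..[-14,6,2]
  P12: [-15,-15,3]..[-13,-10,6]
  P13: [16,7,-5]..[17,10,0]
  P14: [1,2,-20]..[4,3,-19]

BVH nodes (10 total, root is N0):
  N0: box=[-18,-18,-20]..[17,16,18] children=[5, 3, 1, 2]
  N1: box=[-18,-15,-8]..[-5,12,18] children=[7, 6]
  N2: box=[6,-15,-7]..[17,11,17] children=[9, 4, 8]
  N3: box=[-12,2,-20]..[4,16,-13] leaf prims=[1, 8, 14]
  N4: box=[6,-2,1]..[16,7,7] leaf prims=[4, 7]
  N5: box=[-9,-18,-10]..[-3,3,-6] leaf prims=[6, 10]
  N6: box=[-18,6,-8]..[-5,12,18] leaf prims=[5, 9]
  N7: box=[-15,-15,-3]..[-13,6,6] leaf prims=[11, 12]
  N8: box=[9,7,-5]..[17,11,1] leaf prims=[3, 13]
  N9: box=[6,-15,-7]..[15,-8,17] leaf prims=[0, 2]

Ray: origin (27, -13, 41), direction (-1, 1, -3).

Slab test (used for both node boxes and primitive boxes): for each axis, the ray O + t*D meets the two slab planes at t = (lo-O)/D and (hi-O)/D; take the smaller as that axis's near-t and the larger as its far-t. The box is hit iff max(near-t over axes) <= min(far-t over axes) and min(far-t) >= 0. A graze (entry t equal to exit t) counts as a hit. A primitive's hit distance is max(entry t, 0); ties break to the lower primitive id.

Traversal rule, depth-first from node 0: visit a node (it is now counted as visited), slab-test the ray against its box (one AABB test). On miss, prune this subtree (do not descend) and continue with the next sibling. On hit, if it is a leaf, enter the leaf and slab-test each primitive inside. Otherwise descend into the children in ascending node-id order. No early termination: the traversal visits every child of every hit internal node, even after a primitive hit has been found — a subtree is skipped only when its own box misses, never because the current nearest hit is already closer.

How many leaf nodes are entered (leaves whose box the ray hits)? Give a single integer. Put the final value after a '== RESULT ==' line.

Traverse from the root:
N0 x:[10,45] y:[-5,29] z:[23/3,61/3] -> hit [10,61/3], descend [1, 2, 3, 5]
  N1 x:[32,45] y:[-2,25] z:[23/3,49/3] -> miss, prune
  N2 x:[10,21] y:[-2,24] z:[8,16] -> hit [10,16], descend [4, 8, 9]
    N4 x:[11,21] y:[11,20] z:[34/3,40/3] -> hit [34/3,40/3] leaf, test {P4(miss), P7(miss)}
    N8 x:[10,18] y:[20,24] z:[40/3,46/3] -> miss, prune
    N9 x:[12,21] y:[-2,5] z:[8,16] -> miss, prune
  N3 x:[23,39] y:[15,29] z:[18,61/3] -> miss, prune
  N5 x:[30,36] y:[-5,16] z:[47/3,17] -> miss, prune

Summary -> nodes [0, 1, 2, 4, 8, 9, 3, 5]; box-tests=8; leaf-entries=1; first=miss

== RESULT ==
1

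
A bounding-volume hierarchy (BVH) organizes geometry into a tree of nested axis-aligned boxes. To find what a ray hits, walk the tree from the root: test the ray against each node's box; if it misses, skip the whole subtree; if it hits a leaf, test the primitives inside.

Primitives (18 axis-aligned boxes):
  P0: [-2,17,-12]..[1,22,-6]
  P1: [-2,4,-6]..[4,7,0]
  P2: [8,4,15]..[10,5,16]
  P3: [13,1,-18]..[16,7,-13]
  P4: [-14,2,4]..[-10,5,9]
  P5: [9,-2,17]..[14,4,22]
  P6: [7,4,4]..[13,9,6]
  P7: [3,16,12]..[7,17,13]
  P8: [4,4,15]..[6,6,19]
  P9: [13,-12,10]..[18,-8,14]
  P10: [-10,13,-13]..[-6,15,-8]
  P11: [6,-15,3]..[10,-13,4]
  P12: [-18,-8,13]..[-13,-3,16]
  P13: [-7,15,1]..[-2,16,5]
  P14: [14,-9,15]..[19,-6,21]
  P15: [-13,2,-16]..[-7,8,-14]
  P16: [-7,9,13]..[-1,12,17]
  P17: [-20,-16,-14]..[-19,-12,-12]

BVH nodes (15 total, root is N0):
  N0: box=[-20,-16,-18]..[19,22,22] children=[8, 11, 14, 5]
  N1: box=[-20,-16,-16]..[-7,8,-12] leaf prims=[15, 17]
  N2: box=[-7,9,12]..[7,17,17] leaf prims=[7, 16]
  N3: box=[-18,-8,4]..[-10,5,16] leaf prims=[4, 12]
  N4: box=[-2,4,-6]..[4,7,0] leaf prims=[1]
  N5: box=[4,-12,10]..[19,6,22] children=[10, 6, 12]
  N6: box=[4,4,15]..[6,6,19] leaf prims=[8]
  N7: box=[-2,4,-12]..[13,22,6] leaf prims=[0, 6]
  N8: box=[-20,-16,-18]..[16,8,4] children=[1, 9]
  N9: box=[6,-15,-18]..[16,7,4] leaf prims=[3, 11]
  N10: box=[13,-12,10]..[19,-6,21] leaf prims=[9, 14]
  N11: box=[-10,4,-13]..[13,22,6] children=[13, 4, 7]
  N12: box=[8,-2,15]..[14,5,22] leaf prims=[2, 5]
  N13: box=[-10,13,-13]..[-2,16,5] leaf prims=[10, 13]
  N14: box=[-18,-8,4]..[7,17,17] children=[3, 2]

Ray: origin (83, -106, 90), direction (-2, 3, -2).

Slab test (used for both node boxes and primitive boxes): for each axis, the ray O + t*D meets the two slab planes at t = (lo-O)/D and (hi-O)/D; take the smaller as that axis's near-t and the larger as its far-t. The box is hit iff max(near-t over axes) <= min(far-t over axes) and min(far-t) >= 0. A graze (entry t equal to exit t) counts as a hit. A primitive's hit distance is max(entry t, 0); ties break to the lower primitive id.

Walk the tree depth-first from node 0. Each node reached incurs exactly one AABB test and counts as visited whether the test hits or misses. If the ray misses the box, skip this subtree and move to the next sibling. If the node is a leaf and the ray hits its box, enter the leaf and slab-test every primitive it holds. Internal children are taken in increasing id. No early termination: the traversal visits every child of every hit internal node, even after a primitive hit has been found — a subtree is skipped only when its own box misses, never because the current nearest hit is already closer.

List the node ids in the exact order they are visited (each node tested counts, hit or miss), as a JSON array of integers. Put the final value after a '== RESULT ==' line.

Walk:
N0 x:[32,103/2] y:[30,128/3] z:[34,54] -> hit [34,128/3], descend [5, 8, 11, 14]
  N5 x:[32,79/2] y:[94/3,112/3] z:[34,40] -> hit [34,112/3], descend [6, 10, 12]
    N6 x:[77/2,79/2] y:[110/3,112/3] z:[71/2,75/2] -> miss, prune
    N10 x:[32,35] y:[94/3,100/3] z:[69/2,40] -> miss, prune
    N12 x:[69/2,75/2] y:[104/3,37] z:[34,75/2] -> hit [104/3,37] leaf, test {P2@t=37, P5@t=104/3}
  N8 x:[67/2,103/2] y:[30,38] z:[43,54] -> miss, prune
  N11 x:[35,93/2] y:[110/3,128/3] z:[42,103/2] -> hit [42,128/3], descend [4, 7, 13]
    N4 x:[79/2,85/2] y:[110/3,113/3] z:[45,48] -> miss, prune
    N7 x:[35,85/2] y:[110/3,128/3] z:[42,51] -> hit [42,85/2] leaf, test {P0(miss), P6(miss)}
    N13 x:[85/2,93/2] y:[119/3,122/3] z:[85/2,103/2] -> miss, prune
  N14 x:[38,101/2] y:[98/3,41] z:[73/2,43] -> hit [38,41], descend [2, 3]
    N2 x:[38,45] y:[115/3,41] z:[73/2,39] -> hit [115/3,39] leaf, test {P7(miss), P16(miss)}
    N3 x:[93/2,101/2] y:[98/3,37] z:[37,43] -> miss, prune

Visited [0, 5, 6, 10, 12, 8, 11, 4, 7, 13, 14, 2, 3]. Tests: 13 box, 3 leaf. Nearest: P5.

== RESULT ==
[0, 5, 6, 10, 12, 8, 11, 4, 7, 13, 14, 2, 3]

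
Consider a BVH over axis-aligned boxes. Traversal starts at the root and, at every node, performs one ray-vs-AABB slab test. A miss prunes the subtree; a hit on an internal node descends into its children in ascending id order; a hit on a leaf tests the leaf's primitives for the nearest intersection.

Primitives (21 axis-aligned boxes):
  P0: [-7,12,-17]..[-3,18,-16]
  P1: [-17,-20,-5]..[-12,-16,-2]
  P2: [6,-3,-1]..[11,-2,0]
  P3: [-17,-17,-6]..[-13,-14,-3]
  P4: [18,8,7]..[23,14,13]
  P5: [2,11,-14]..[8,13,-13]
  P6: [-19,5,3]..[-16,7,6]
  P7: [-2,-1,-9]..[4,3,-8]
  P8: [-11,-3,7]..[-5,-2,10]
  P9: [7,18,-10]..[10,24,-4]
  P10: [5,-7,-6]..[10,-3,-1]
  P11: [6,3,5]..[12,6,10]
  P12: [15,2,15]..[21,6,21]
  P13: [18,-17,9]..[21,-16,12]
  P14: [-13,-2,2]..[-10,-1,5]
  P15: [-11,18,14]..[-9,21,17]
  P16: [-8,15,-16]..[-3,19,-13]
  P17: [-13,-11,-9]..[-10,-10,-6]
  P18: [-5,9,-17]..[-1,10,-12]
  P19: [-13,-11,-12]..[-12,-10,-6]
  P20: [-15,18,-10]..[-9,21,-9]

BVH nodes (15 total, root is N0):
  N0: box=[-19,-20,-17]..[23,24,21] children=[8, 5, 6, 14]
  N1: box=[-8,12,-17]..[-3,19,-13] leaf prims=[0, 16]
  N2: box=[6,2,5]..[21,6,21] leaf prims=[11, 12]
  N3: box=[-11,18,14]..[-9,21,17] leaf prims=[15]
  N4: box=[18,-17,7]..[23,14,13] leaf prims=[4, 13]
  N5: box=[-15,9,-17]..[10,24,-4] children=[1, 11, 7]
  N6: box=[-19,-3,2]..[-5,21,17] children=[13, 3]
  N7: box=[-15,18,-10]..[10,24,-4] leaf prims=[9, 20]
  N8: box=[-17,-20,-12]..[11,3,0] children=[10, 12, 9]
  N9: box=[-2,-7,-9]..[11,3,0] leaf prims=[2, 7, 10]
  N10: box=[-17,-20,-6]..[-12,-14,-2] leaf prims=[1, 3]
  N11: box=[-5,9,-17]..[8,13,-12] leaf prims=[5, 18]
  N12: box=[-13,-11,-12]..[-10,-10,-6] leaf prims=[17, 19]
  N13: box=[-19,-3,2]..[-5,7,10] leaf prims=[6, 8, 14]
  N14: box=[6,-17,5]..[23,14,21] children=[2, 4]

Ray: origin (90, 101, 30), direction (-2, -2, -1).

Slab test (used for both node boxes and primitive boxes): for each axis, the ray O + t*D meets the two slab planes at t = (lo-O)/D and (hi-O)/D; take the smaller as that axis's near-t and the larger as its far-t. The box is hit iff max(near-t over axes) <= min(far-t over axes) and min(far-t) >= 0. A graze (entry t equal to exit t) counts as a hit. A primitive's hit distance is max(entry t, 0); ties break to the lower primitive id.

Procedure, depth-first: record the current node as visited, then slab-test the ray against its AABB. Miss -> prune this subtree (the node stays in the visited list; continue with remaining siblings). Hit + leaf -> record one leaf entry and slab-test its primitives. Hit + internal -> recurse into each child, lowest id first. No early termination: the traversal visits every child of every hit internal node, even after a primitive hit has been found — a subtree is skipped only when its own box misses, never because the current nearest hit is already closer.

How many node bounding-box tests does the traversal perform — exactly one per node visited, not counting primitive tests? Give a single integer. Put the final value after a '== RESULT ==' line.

Trace the traversal:
N0 x:[67/2,109/2] y:[77/2,121/2] z:[9,47] -> hit [77/2,47], descend [5, 6, 8, 14]
  N5 x:[40,105/2] y:[77/2,46] z:[34,47] -> hit [40,46], descend [1, 7, 11]
    N1 x:[93/2,49] y:[41,89/2] z:[43,47] -> miss, prune
    N7 x:[40,105/2] y:[77/2,83/2] z:[34,40] -> hit [40,40] leaf, test {P9@t=40, P20(miss)}
    N11 x:[41,95/2] y:[44,46] z:[42,47] -> hit [44,46] leaf, test {P5@t=44, P18@t=91/2}
  N6 x:[95/2,109/2] y:[40,52] z:[13,28] -> miss, prune
  N8 x:[79/2,107/2] y:[49,121/2] z:[30,42] -> miss, prune
  N14 x:[67/2,42] y:[87/2,59] z:[9,25] -> miss, prune

order=[0, 5, 1, 7, 11, 6, 8, 14]  |boxes|=8  |leaves|=2  hit=P9

== RESULT ==
8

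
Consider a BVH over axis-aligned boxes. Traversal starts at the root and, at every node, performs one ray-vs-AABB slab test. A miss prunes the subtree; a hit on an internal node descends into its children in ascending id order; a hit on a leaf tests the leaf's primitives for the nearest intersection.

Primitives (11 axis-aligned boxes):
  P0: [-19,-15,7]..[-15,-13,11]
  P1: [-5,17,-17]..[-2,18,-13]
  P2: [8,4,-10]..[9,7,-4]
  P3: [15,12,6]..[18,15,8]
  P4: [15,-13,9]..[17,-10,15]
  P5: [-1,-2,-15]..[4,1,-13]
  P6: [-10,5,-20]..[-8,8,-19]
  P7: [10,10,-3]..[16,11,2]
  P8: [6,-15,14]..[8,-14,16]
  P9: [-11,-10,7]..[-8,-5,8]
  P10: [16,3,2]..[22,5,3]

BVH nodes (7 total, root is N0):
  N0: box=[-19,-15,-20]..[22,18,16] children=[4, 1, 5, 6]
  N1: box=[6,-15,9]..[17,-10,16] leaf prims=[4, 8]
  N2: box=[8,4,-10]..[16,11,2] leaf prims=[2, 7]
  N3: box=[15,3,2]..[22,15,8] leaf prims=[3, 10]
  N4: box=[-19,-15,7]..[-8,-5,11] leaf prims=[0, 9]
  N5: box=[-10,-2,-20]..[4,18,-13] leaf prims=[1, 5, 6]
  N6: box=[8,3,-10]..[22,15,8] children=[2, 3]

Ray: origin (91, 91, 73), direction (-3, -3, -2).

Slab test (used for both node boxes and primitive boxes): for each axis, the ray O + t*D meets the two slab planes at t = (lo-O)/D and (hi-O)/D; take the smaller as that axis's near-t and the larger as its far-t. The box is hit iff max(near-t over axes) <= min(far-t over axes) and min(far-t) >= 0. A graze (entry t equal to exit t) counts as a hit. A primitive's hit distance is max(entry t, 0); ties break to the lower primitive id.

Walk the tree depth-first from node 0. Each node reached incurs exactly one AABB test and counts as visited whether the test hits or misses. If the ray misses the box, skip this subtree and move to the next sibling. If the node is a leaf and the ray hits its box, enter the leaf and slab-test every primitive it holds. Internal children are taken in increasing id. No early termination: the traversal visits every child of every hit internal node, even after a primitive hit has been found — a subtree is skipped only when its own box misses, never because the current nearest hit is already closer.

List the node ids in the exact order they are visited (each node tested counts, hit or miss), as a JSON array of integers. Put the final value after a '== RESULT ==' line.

Traverse from the root:
N0 x:[23,110/3] y:[73/3,106/3] z:[57/2,93/2] -> hit [57/2,106/3], descend [1, 4, 5, 6]
  N1 x:[74/3,85/3] y:[101/3,106/3] z:[57/2,32] -> miss, prune
  N4 x:[33,110/3] y:[32,106/3] z:[31,33] -> hit [33,33] leaf, test {P0(miss), P9@t=33}
  N5 x:[29,101/3] y:[73/3,31] z:[43,93/2] -> miss, prune
  N6 x:[23,83/3] y:[76/3,88/3] z:[65/2,83/2] -> miss, prune

Summary -> nodes [0, 1, 4, 5, 6]; box-tests=5; leaf-entries=1; first=P9

== RESULT ==
[0, 1, 4, 5, 6]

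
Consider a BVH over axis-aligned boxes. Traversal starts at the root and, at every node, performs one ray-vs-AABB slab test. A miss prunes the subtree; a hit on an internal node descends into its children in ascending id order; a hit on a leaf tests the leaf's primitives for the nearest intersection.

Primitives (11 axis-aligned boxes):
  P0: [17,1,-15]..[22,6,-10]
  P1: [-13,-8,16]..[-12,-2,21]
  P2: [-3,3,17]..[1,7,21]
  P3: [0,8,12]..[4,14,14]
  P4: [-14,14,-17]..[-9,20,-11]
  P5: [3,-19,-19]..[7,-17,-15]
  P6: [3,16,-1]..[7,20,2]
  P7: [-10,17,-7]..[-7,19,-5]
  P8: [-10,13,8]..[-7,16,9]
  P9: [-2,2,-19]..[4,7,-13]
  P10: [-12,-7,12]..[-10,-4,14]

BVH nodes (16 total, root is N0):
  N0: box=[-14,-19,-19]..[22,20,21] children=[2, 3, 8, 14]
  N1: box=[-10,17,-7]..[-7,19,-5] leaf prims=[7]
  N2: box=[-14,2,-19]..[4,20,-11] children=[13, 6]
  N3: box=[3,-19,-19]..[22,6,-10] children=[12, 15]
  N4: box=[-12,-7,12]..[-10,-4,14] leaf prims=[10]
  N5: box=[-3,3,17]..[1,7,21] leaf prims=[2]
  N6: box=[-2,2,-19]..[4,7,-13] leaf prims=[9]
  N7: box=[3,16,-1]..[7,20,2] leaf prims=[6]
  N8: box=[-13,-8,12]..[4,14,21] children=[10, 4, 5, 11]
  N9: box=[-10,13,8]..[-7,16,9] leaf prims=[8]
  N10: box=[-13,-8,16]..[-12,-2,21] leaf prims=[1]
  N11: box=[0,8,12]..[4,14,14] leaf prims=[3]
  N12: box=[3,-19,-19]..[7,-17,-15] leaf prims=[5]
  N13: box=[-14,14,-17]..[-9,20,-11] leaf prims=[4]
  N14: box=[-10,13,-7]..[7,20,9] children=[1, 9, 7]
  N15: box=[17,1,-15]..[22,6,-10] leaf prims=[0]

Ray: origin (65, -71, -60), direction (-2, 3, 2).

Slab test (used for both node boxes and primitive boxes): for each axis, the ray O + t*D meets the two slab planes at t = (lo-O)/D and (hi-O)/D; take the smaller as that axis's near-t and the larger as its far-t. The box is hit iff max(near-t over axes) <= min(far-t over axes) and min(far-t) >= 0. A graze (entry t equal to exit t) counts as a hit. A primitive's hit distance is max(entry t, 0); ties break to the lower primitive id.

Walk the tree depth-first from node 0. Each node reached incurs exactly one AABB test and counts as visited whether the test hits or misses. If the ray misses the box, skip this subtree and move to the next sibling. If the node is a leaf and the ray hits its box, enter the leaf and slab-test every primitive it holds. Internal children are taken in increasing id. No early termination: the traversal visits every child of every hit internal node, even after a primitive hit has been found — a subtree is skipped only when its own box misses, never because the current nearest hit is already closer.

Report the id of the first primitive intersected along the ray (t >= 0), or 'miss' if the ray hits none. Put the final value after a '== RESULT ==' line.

Traverse from the root:
N0 x:[43/2,79/2] y:[52/3,91/3] z:[41/2,81/2] -> hit [43/2,91/3], descend [2, 3, 8, 14]
  N2 x:[61/2,79/2] y:[73/3,91/3] z:[41/2,49/2] -> miss, prune
  N3 x:[43/2,31] y:[52/3,77/3] z:[41/2,25] -> hit [43/2,25], descend [12, 15]
    N12 x:[29,31] y:[52/3,18] z:[41/2,45/2] -> miss, prune
    N15 x:[43/2,24] y:[24,77/3] z:[45/2,25] -> hit [24,24] leaf, test {P0@t=24}
  N8 x:[61/2,39] y:[21,85/3] z:[36,81/2] -> miss, prune
  N14 x:[29,75/2] y:[28,91/3] z:[53/2,69/2] -> hit [29,91/3], descend [1, 7, 9]
    N1 x:[36,75/2] y:[88/3,30] z:[53/2,55/2] -> miss, prune
    N7 x:[29,31] y:[29,91/3] z:[59/2,31] -> hit [59/2,91/3] leaf, test {P6@t=59/2}
    N9 x:[36,75/2] y:[28,29] z:[34,69/2] -> miss, prune

order=[0, 2, 3, 12, 15, 8, 14, 1, 7, 9]  |boxes|=10  |leaves|=2  hit=P0

== RESULT ==
0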